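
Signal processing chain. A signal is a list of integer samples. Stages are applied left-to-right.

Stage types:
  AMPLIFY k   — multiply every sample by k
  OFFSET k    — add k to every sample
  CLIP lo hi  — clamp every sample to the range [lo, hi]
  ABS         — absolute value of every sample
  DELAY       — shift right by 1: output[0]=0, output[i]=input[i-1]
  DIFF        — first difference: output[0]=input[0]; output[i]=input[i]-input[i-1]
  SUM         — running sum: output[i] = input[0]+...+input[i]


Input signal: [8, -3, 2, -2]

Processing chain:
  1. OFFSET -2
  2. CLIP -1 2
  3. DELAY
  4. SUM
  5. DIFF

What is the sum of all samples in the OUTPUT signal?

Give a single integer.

Answer: 1

Derivation:
Input: [8, -3, 2, -2]
Stage 1 (OFFSET -2): 8+-2=6, -3+-2=-5, 2+-2=0, -2+-2=-4 -> [6, -5, 0, -4]
Stage 2 (CLIP -1 2): clip(6,-1,2)=2, clip(-5,-1,2)=-1, clip(0,-1,2)=0, clip(-4,-1,2)=-1 -> [2, -1, 0, -1]
Stage 3 (DELAY): [0, 2, -1, 0] = [0, 2, -1, 0] -> [0, 2, -1, 0]
Stage 4 (SUM): sum[0..0]=0, sum[0..1]=2, sum[0..2]=1, sum[0..3]=1 -> [0, 2, 1, 1]
Stage 5 (DIFF): s[0]=0, 2-0=2, 1-2=-1, 1-1=0 -> [0, 2, -1, 0]
Output sum: 1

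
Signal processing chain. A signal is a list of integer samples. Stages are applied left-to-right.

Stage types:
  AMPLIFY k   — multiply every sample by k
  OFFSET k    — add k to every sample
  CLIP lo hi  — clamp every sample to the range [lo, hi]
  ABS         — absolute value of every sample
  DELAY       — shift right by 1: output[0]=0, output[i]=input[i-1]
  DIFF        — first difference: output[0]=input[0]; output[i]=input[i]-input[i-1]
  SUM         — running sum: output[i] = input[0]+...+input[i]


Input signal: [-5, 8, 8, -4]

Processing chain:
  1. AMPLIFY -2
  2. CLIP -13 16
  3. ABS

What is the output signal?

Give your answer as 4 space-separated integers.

Answer: 10 13 13 8

Derivation:
Input: [-5, 8, 8, -4]
Stage 1 (AMPLIFY -2): -5*-2=10, 8*-2=-16, 8*-2=-16, -4*-2=8 -> [10, -16, -16, 8]
Stage 2 (CLIP -13 16): clip(10,-13,16)=10, clip(-16,-13,16)=-13, clip(-16,-13,16)=-13, clip(8,-13,16)=8 -> [10, -13, -13, 8]
Stage 3 (ABS): |10|=10, |-13|=13, |-13|=13, |8|=8 -> [10, 13, 13, 8]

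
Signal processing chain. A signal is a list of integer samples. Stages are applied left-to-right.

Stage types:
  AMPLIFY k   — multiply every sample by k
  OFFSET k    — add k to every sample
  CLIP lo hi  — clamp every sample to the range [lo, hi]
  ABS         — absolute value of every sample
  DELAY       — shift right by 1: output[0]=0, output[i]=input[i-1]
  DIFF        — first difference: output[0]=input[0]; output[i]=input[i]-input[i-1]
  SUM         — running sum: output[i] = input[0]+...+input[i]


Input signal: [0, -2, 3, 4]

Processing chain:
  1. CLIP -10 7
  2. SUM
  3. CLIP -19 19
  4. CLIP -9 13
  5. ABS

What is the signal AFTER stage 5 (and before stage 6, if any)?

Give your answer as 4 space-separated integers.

Answer: 0 2 1 5

Derivation:
Input: [0, -2, 3, 4]
Stage 1 (CLIP -10 7): clip(0,-10,7)=0, clip(-2,-10,7)=-2, clip(3,-10,7)=3, clip(4,-10,7)=4 -> [0, -2, 3, 4]
Stage 2 (SUM): sum[0..0]=0, sum[0..1]=-2, sum[0..2]=1, sum[0..3]=5 -> [0, -2, 1, 5]
Stage 3 (CLIP -19 19): clip(0,-19,19)=0, clip(-2,-19,19)=-2, clip(1,-19,19)=1, clip(5,-19,19)=5 -> [0, -2, 1, 5]
Stage 4 (CLIP -9 13): clip(0,-9,13)=0, clip(-2,-9,13)=-2, clip(1,-9,13)=1, clip(5,-9,13)=5 -> [0, -2, 1, 5]
Stage 5 (ABS): |0|=0, |-2|=2, |1|=1, |5|=5 -> [0, 2, 1, 5]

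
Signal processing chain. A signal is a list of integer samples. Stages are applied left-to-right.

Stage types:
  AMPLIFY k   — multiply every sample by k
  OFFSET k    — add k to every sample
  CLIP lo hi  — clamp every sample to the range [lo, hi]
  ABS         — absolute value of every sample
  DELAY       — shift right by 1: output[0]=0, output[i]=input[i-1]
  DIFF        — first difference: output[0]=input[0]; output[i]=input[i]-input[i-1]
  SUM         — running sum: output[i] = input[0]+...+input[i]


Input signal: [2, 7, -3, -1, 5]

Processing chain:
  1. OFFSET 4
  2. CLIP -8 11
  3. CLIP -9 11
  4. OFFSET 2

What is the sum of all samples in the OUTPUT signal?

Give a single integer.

Answer: 40

Derivation:
Input: [2, 7, -3, -1, 5]
Stage 1 (OFFSET 4): 2+4=6, 7+4=11, -3+4=1, -1+4=3, 5+4=9 -> [6, 11, 1, 3, 9]
Stage 2 (CLIP -8 11): clip(6,-8,11)=6, clip(11,-8,11)=11, clip(1,-8,11)=1, clip(3,-8,11)=3, clip(9,-8,11)=9 -> [6, 11, 1, 3, 9]
Stage 3 (CLIP -9 11): clip(6,-9,11)=6, clip(11,-9,11)=11, clip(1,-9,11)=1, clip(3,-9,11)=3, clip(9,-9,11)=9 -> [6, 11, 1, 3, 9]
Stage 4 (OFFSET 2): 6+2=8, 11+2=13, 1+2=3, 3+2=5, 9+2=11 -> [8, 13, 3, 5, 11]
Output sum: 40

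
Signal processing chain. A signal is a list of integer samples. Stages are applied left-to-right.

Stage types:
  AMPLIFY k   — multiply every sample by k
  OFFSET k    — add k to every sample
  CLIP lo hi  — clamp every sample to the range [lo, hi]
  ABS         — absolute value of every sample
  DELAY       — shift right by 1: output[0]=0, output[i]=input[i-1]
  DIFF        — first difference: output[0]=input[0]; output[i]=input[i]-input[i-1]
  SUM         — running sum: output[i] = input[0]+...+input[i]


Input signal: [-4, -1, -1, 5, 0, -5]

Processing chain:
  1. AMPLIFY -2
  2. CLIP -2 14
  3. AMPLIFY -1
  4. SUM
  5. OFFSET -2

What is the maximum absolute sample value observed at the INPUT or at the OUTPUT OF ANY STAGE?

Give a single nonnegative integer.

Input: [-4, -1, -1, 5, 0, -5] (max |s|=5)
Stage 1 (AMPLIFY -2): -4*-2=8, -1*-2=2, -1*-2=2, 5*-2=-10, 0*-2=0, -5*-2=10 -> [8, 2, 2, -10, 0, 10] (max |s|=10)
Stage 2 (CLIP -2 14): clip(8,-2,14)=8, clip(2,-2,14)=2, clip(2,-2,14)=2, clip(-10,-2,14)=-2, clip(0,-2,14)=0, clip(10,-2,14)=10 -> [8, 2, 2, -2, 0, 10] (max |s|=10)
Stage 3 (AMPLIFY -1): 8*-1=-8, 2*-1=-2, 2*-1=-2, -2*-1=2, 0*-1=0, 10*-1=-10 -> [-8, -2, -2, 2, 0, -10] (max |s|=10)
Stage 4 (SUM): sum[0..0]=-8, sum[0..1]=-10, sum[0..2]=-12, sum[0..3]=-10, sum[0..4]=-10, sum[0..5]=-20 -> [-8, -10, -12, -10, -10, -20] (max |s|=20)
Stage 5 (OFFSET -2): -8+-2=-10, -10+-2=-12, -12+-2=-14, -10+-2=-12, -10+-2=-12, -20+-2=-22 -> [-10, -12, -14, -12, -12, -22] (max |s|=22)
Overall max amplitude: 22

Answer: 22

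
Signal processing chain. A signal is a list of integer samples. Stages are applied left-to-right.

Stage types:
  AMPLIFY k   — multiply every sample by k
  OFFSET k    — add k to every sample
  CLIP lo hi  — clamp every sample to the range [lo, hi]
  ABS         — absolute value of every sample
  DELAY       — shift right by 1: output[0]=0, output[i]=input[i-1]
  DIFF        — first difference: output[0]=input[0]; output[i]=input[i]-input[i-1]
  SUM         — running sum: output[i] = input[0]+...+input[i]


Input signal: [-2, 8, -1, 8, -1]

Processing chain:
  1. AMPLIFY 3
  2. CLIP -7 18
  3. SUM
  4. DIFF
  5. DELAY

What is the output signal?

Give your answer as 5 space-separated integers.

Answer: 0 -6 18 -3 18

Derivation:
Input: [-2, 8, -1, 8, -1]
Stage 1 (AMPLIFY 3): -2*3=-6, 8*3=24, -1*3=-3, 8*3=24, -1*3=-3 -> [-6, 24, -3, 24, -3]
Stage 2 (CLIP -7 18): clip(-6,-7,18)=-6, clip(24,-7,18)=18, clip(-3,-7,18)=-3, clip(24,-7,18)=18, clip(-3,-7,18)=-3 -> [-6, 18, -3, 18, -3]
Stage 3 (SUM): sum[0..0]=-6, sum[0..1]=12, sum[0..2]=9, sum[0..3]=27, sum[0..4]=24 -> [-6, 12, 9, 27, 24]
Stage 4 (DIFF): s[0]=-6, 12--6=18, 9-12=-3, 27-9=18, 24-27=-3 -> [-6, 18, -3, 18, -3]
Stage 5 (DELAY): [0, -6, 18, -3, 18] = [0, -6, 18, -3, 18] -> [0, -6, 18, -3, 18]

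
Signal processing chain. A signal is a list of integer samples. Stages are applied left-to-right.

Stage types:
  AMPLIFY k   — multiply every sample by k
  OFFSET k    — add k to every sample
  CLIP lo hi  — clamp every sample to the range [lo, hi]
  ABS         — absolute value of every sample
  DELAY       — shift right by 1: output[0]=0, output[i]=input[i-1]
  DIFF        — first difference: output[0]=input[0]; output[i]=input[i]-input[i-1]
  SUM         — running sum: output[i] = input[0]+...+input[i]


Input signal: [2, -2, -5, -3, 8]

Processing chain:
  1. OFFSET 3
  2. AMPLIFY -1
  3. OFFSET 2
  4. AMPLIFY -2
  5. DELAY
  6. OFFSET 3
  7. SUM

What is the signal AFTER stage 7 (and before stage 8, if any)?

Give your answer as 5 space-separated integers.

Answer: 3 12 13 8 7

Derivation:
Input: [2, -2, -5, -3, 8]
Stage 1 (OFFSET 3): 2+3=5, -2+3=1, -5+3=-2, -3+3=0, 8+3=11 -> [5, 1, -2, 0, 11]
Stage 2 (AMPLIFY -1): 5*-1=-5, 1*-1=-1, -2*-1=2, 0*-1=0, 11*-1=-11 -> [-5, -1, 2, 0, -11]
Stage 3 (OFFSET 2): -5+2=-3, -1+2=1, 2+2=4, 0+2=2, -11+2=-9 -> [-3, 1, 4, 2, -9]
Stage 4 (AMPLIFY -2): -3*-2=6, 1*-2=-2, 4*-2=-8, 2*-2=-4, -9*-2=18 -> [6, -2, -8, -4, 18]
Stage 5 (DELAY): [0, 6, -2, -8, -4] = [0, 6, -2, -8, -4] -> [0, 6, -2, -8, -4]
Stage 6 (OFFSET 3): 0+3=3, 6+3=9, -2+3=1, -8+3=-5, -4+3=-1 -> [3, 9, 1, -5, -1]
Stage 7 (SUM): sum[0..0]=3, sum[0..1]=12, sum[0..2]=13, sum[0..3]=8, sum[0..4]=7 -> [3, 12, 13, 8, 7]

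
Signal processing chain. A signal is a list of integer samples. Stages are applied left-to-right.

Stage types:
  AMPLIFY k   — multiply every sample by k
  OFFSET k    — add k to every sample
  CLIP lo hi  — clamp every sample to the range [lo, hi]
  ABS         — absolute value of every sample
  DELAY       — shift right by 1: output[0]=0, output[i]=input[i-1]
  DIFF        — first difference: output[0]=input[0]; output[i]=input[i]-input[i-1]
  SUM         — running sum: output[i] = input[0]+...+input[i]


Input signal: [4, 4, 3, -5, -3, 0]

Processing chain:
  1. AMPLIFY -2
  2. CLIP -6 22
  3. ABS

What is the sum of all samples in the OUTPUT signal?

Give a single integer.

Answer: 34

Derivation:
Input: [4, 4, 3, -5, -3, 0]
Stage 1 (AMPLIFY -2): 4*-2=-8, 4*-2=-8, 3*-2=-6, -5*-2=10, -3*-2=6, 0*-2=0 -> [-8, -8, -6, 10, 6, 0]
Stage 2 (CLIP -6 22): clip(-8,-6,22)=-6, clip(-8,-6,22)=-6, clip(-6,-6,22)=-6, clip(10,-6,22)=10, clip(6,-6,22)=6, clip(0,-6,22)=0 -> [-6, -6, -6, 10, 6, 0]
Stage 3 (ABS): |-6|=6, |-6|=6, |-6|=6, |10|=10, |6|=6, |0|=0 -> [6, 6, 6, 10, 6, 0]
Output sum: 34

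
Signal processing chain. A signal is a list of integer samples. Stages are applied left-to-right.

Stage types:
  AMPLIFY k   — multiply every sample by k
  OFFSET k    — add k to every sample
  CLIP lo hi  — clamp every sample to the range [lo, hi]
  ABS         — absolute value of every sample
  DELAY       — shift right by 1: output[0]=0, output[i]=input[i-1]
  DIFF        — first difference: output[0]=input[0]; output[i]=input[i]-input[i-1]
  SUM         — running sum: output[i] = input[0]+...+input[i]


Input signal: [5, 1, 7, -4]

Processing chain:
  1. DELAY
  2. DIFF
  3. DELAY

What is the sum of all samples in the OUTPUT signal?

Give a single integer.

Input: [5, 1, 7, -4]
Stage 1 (DELAY): [0, 5, 1, 7] = [0, 5, 1, 7] -> [0, 5, 1, 7]
Stage 2 (DIFF): s[0]=0, 5-0=5, 1-5=-4, 7-1=6 -> [0, 5, -4, 6]
Stage 3 (DELAY): [0, 0, 5, -4] = [0, 0, 5, -4] -> [0, 0, 5, -4]
Output sum: 1

Answer: 1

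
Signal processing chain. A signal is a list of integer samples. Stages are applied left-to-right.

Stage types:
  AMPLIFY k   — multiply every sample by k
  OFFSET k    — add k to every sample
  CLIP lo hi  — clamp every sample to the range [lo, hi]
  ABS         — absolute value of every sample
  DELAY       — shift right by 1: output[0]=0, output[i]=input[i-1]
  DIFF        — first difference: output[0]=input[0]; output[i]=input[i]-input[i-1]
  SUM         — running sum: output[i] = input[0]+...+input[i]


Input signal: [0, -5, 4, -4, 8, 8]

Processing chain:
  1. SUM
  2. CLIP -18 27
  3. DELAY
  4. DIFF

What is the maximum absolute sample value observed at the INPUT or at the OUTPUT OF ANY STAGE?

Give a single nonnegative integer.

Input: [0, -5, 4, -4, 8, 8] (max |s|=8)
Stage 1 (SUM): sum[0..0]=0, sum[0..1]=-5, sum[0..2]=-1, sum[0..3]=-5, sum[0..4]=3, sum[0..5]=11 -> [0, -5, -1, -5, 3, 11] (max |s|=11)
Stage 2 (CLIP -18 27): clip(0,-18,27)=0, clip(-5,-18,27)=-5, clip(-1,-18,27)=-1, clip(-5,-18,27)=-5, clip(3,-18,27)=3, clip(11,-18,27)=11 -> [0, -5, -1, -5, 3, 11] (max |s|=11)
Stage 3 (DELAY): [0, 0, -5, -1, -5, 3] = [0, 0, -5, -1, -5, 3] -> [0, 0, -5, -1, -5, 3] (max |s|=5)
Stage 4 (DIFF): s[0]=0, 0-0=0, -5-0=-5, -1--5=4, -5--1=-4, 3--5=8 -> [0, 0, -5, 4, -4, 8] (max |s|=8)
Overall max amplitude: 11

Answer: 11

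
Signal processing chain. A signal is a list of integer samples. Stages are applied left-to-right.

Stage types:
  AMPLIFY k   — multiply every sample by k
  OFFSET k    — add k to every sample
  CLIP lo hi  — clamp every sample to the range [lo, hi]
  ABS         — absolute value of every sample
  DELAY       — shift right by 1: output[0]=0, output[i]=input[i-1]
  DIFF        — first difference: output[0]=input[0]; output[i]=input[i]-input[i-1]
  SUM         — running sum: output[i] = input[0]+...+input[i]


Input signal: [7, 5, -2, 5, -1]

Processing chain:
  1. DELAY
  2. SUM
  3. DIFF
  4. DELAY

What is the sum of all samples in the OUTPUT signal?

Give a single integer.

Input: [7, 5, -2, 5, -1]
Stage 1 (DELAY): [0, 7, 5, -2, 5] = [0, 7, 5, -2, 5] -> [0, 7, 5, -2, 5]
Stage 2 (SUM): sum[0..0]=0, sum[0..1]=7, sum[0..2]=12, sum[0..3]=10, sum[0..4]=15 -> [0, 7, 12, 10, 15]
Stage 3 (DIFF): s[0]=0, 7-0=7, 12-7=5, 10-12=-2, 15-10=5 -> [0, 7, 5, -2, 5]
Stage 4 (DELAY): [0, 0, 7, 5, -2] = [0, 0, 7, 5, -2] -> [0, 0, 7, 5, -2]
Output sum: 10

Answer: 10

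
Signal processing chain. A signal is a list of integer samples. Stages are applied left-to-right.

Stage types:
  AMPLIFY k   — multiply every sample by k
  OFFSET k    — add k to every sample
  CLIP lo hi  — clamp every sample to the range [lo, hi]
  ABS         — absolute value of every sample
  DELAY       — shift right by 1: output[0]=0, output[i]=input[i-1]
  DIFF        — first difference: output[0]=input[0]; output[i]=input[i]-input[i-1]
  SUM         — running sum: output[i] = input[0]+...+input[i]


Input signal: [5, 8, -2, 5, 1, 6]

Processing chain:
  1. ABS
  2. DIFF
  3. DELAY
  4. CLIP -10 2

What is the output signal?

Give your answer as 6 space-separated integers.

Answer: 0 2 2 -6 2 -4

Derivation:
Input: [5, 8, -2, 5, 1, 6]
Stage 1 (ABS): |5|=5, |8|=8, |-2|=2, |5|=5, |1|=1, |6|=6 -> [5, 8, 2, 5, 1, 6]
Stage 2 (DIFF): s[0]=5, 8-5=3, 2-8=-6, 5-2=3, 1-5=-4, 6-1=5 -> [5, 3, -6, 3, -4, 5]
Stage 3 (DELAY): [0, 5, 3, -6, 3, -4] = [0, 5, 3, -6, 3, -4] -> [0, 5, 3, -6, 3, -4]
Stage 4 (CLIP -10 2): clip(0,-10,2)=0, clip(5,-10,2)=2, clip(3,-10,2)=2, clip(-6,-10,2)=-6, clip(3,-10,2)=2, clip(-4,-10,2)=-4 -> [0, 2, 2, -6, 2, -4]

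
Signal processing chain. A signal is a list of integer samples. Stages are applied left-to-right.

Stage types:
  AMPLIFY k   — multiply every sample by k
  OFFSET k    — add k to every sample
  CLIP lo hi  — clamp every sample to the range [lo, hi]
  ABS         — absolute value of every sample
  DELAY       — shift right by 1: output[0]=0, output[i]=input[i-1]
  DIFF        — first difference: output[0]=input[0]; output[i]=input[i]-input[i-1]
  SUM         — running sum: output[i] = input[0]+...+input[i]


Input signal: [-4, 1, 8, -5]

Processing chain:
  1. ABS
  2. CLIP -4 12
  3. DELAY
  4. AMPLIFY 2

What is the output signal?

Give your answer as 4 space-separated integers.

Answer: 0 8 2 16

Derivation:
Input: [-4, 1, 8, -5]
Stage 1 (ABS): |-4|=4, |1|=1, |8|=8, |-5|=5 -> [4, 1, 8, 5]
Stage 2 (CLIP -4 12): clip(4,-4,12)=4, clip(1,-4,12)=1, clip(8,-4,12)=8, clip(5,-4,12)=5 -> [4, 1, 8, 5]
Stage 3 (DELAY): [0, 4, 1, 8] = [0, 4, 1, 8] -> [0, 4, 1, 8]
Stage 4 (AMPLIFY 2): 0*2=0, 4*2=8, 1*2=2, 8*2=16 -> [0, 8, 2, 16]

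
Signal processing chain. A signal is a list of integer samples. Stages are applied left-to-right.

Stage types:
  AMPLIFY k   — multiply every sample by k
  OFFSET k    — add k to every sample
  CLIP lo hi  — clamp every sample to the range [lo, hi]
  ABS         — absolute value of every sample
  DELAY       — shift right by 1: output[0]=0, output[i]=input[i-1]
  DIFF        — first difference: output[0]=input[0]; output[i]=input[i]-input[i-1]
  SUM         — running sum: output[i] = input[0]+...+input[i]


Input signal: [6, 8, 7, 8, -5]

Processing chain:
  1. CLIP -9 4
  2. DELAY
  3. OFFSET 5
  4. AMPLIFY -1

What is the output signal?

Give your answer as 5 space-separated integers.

Answer: -5 -9 -9 -9 -9

Derivation:
Input: [6, 8, 7, 8, -5]
Stage 1 (CLIP -9 4): clip(6,-9,4)=4, clip(8,-9,4)=4, clip(7,-9,4)=4, clip(8,-9,4)=4, clip(-5,-9,4)=-5 -> [4, 4, 4, 4, -5]
Stage 2 (DELAY): [0, 4, 4, 4, 4] = [0, 4, 4, 4, 4] -> [0, 4, 4, 4, 4]
Stage 3 (OFFSET 5): 0+5=5, 4+5=9, 4+5=9, 4+5=9, 4+5=9 -> [5, 9, 9, 9, 9]
Stage 4 (AMPLIFY -1): 5*-1=-5, 9*-1=-9, 9*-1=-9, 9*-1=-9, 9*-1=-9 -> [-5, -9, -9, -9, -9]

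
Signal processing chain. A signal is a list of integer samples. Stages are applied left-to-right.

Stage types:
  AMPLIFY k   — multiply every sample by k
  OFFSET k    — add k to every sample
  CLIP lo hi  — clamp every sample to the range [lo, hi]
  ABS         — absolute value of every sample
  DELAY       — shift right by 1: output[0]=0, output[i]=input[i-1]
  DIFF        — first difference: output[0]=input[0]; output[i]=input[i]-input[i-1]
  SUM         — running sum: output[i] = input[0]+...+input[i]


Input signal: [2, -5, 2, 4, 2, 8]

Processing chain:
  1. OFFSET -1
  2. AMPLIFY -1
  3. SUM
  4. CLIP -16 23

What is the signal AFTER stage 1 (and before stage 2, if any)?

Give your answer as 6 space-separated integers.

Input: [2, -5, 2, 4, 2, 8]
Stage 1 (OFFSET -1): 2+-1=1, -5+-1=-6, 2+-1=1, 4+-1=3, 2+-1=1, 8+-1=7 -> [1, -6, 1, 3, 1, 7]

Answer: 1 -6 1 3 1 7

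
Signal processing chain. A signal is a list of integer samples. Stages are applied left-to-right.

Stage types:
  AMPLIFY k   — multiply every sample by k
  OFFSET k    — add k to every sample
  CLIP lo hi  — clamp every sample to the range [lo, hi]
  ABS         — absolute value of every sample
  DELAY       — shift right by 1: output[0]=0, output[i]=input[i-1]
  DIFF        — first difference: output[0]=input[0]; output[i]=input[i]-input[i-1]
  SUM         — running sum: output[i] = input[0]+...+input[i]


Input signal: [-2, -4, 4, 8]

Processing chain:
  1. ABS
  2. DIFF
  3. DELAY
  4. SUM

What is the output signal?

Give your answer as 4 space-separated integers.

Answer: 0 2 4 4

Derivation:
Input: [-2, -4, 4, 8]
Stage 1 (ABS): |-2|=2, |-4|=4, |4|=4, |8|=8 -> [2, 4, 4, 8]
Stage 2 (DIFF): s[0]=2, 4-2=2, 4-4=0, 8-4=4 -> [2, 2, 0, 4]
Stage 3 (DELAY): [0, 2, 2, 0] = [0, 2, 2, 0] -> [0, 2, 2, 0]
Stage 4 (SUM): sum[0..0]=0, sum[0..1]=2, sum[0..2]=4, sum[0..3]=4 -> [0, 2, 4, 4]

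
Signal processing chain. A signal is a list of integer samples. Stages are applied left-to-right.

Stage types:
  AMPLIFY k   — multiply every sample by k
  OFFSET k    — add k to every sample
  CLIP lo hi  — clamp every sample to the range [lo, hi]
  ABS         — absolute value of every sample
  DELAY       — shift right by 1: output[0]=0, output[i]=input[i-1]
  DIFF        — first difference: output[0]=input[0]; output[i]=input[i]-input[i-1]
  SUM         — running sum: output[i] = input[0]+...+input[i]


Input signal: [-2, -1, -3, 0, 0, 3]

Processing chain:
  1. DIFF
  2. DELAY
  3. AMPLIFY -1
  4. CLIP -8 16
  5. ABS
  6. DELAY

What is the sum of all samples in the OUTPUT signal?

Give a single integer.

Answer: 8

Derivation:
Input: [-2, -1, -3, 0, 0, 3]
Stage 1 (DIFF): s[0]=-2, -1--2=1, -3--1=-2, 0--3=3, 0-0=0, 3-0=3 -> [-2, 1, -2, 3, 0, 3]
Stage 2 (DELAY): [0, -2, 1, -2, 3, 0] = [0, -2, 1, -2, 3, 0] -> [0, -2, 1, -2, 3, 0]
Stage 3 (AMPLIFY -1): 0*-1=0, -2*-1=2, 1*-1=-1, -2*-1=2, 3*-1=-3, 0*-1=0 -> [0, 2, -1, 2, -3, 0]
Stage 4 (CLIP -8 16): clip(0,-8,16)=0, clip(2,-8,16)=2, clip(-1,-8,16)=-1, clip(2,-8,16)=2, clip(-3,-8,16)=-3, clip(0,-8,16)=0 -> [0, 2, -1, 2, -3, 0]
Stage 5 (ABS): |0|=0, |2|=2, |-1|=1, |2|=2, |-3|=3, |0|=0 -> [0, 2, 1, 2, 3, 0]
Stage 6 (DELAY): [0, 0, 2, 1, 2, 3] = [0, 0, 2, 1, 2, 3] -> [0, 0, 2, 1, 2, 3]
Output sum: 8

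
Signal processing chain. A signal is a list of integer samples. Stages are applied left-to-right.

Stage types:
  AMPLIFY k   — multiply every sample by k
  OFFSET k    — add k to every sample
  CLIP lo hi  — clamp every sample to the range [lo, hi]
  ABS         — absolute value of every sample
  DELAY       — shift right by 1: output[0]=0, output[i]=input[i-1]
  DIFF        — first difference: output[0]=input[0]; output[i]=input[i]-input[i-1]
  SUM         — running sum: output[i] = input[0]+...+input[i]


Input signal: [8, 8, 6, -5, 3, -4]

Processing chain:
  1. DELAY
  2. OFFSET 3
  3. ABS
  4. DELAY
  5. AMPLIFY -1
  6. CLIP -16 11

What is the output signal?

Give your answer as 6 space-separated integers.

Answer: 0 -3 -11 -11 -9 -2

Derivation:
Input: [8, 8, 6, -5, 3, -4]
Stage 1 (DELAY): [0, 8, 8, 6, -5, 3] = [0, 8, 8, 6, -5, 3] -> [0, 8, 8, 6, -5, 3]
Stage 2 (OFFSET 3): 0+3=3, 8+3=11, 8+3=11, 6+3=9, -5+3=-2, 3+3=6 -> [3, 11, 11, 9, -2, 6]
Stage 3 (ABS): |3|=3, |11|=11, |11|=11, |9|=9, |-2|=2, |6|=6 -> [3, 11, 11, 9, 2, 6]
Stage 4 (DELAY): [0, 3, 11, 11, 9, 2] = [0, 3, 11, 11, 9, 2] -> [0, 3, 11, 11, 9, 2]
Stage 5 (AMPLIFY -1): 0*-1=0, 3*-1=-3, 11*-1=-11, 11*-1=-11, 9*-1=-9, 2*-1=-2 -> [0, -3, -11, -11, -9, -2]
Stage 6 (CLIP -16 11): clip(0,-16,11)=0, clip(-3,-16,11)=-3, clip(-11,-16,11)=-11, clip(-11,-16,11)=-11, clip(-9,-16,11)=-9, clip(-2,-16,11)=-2 -> [0, -3, -11, -11, -9, -2]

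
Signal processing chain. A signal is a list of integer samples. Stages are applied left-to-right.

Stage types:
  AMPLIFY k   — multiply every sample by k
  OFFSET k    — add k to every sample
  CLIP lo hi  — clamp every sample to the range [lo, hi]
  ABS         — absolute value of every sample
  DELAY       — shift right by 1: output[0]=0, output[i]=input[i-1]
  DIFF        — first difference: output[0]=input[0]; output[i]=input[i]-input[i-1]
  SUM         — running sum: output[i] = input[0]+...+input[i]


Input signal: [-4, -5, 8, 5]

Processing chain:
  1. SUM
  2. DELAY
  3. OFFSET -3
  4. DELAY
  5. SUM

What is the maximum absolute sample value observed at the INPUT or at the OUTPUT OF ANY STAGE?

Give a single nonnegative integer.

Input: [-4, -5, 8, 5] (max |s|=8)
Stage 1 (SUM): sum[0..0]=-4, sum[0..1]=-9, sum[0..2]=-1, sum[0..3]=4 -> [-4, -9, -1, 4] (max |s|=9)
Stage 2 (DELAY): [0, -4, -9, -1] = [0, -4, -9, -1] -> [0, -4, -9, -1] (max |s|=9)
Stage 3 (OFFSET -3): 0+-3=-3, -4+-3=-7, -9+-3=-12, -1+-3=-4 -> [-3, -7, -12, -4] (max |s|=12)
Stage 4 (DELAY): [0, -3, -7, -12] = [0, -3, -7, -12] -> [0, -3, -7, -12] (max |s|=12)
Stage 5 (SUM): sum[0..0]=0, sum[0..1]=-3, sum[0..2]=-10, sum[0..3]=-22 -> [0, -3, -10, -22] (max |s|=22)
Overall max amplitude: 22

Answer: 22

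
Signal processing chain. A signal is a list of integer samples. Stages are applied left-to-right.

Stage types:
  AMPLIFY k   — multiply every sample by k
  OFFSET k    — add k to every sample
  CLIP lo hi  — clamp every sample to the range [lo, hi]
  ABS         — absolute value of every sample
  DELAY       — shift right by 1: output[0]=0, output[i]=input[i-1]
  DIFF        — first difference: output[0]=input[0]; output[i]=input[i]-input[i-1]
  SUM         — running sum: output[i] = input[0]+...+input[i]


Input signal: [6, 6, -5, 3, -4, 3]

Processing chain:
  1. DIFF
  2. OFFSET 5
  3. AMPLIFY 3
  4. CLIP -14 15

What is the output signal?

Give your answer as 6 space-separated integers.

Input: [6, 6, -5, 3, -4, 3]
Stage 1 (DIFF): s[0]=6, 6-6=0, -5-6=-11, 3--5=8, -4-3=-7, 3--4=7 -> [6, 0, -11, 8, -7, 7]
Stage 2 (OFFSET 5): 6+5=11, 0+5=5, -11+5=-6, 8+5=13, -7+5=-2, 7+5=12 -> [11, 5, -6, 13, -2, 12]
Stage 3 (AMPLIFY 3): 11*3=33, 5*3=15, -6*3=-18, 13*3=39, -2*3=-6, 12*3=36 -> [33, 15, -18, 39, -6, 36]
Stage 4 (CLIP -14 15): clip(33,-14,15)=15, clip(15,-14,15)=15, clip(-18,-14,15)=-14, clip(39,-14,15)=15, clip(-6,-14,15)=-6, clip(36,-14,15)=15 -> [15, 15, -14, 15, -6, 15]

Answer: 15 15 -14 15 -6 15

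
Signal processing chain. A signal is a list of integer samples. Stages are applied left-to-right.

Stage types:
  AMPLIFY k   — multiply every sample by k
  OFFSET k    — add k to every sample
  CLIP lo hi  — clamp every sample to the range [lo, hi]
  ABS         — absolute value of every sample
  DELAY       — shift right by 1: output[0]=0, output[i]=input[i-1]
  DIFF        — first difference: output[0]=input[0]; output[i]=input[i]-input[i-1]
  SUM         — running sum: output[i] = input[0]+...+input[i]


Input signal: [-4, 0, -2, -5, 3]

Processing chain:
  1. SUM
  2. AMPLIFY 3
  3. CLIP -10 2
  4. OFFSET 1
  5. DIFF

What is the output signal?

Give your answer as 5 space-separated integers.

Answer: -9 0 0 0 0

Derivation:
Input: [-4, 0, -2, -5, 3]
Stage 1 (SUM): sum[0..0]=-4, sum[0..1]=-4, sum[0..2]=-6, sum[0..3]=-11, sum[0..4]=-8 -> [-4, -4, -6, -11, -8]
Stage 2 (AMPLIFY 3): -4*3=-12, -4*3=-12, -6*3=-18, -11*3=-33, -8*3=-24 -> [-12, -12, -18, -33, -24]
Stage 3 (CLIP -10 2): clip(-12,-10,2)=-10, clip(-12,-10,2)=-10, clip(-18,-10,2)=-10, clip(-33,-10,2)=-10, clip(-24,-10,2)=-10 -> [-10, -10, -10, -10, -10]
Stage 4 (OFFSET 1): -10+1=-9, -10+1=-9, -10+1=-9, -10+1=-9, -10+1=-9 -> [-9, -9, -9, -9, -9]
Stage 5 (DIFF): s[0]=-9, -9--9=0, -9--9=0, -9--9=0, -9--9=0 -> [-9, 0, 0, 0, 0]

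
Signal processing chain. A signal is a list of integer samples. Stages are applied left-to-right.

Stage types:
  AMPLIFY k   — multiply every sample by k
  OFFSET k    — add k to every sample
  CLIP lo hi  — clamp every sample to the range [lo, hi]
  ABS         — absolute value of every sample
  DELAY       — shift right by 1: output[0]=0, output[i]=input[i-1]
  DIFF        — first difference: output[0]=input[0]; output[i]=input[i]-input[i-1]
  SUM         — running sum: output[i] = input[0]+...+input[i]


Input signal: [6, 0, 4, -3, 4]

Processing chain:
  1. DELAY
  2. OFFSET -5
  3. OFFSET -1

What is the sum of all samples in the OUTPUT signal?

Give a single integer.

Input: [6, 0, 4, -3, 4]
Stage 1 (DELAY): [0, 6, 0, 4, -3] = [0, 6, 0, 4, -3] -> [0, 6, 0, 4, -3]
Stage 2 (OFFSET -5): 0+-5=-5, 6+-5=1, 0+-5=-5, 4+-5=-1, -3+-5=-8 -> [-5, 1, -5, -1, -8]
Stage 3 (OFFSET -1): -5+-1=-6, 1+-1=0, -5+-1=-6, -1+-1=-2, -8+-1=-9 -> [-6, 0, -6, -2, -9]
Output sum: -23

Answer: -23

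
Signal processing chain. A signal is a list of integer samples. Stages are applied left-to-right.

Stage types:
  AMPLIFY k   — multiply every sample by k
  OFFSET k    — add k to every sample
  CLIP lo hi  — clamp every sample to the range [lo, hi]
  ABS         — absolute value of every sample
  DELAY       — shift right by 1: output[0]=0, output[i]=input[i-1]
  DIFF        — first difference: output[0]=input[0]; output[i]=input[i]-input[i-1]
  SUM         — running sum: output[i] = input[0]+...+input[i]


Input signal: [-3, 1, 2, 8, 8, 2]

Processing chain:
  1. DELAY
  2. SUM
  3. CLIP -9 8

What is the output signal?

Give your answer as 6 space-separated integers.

Input: [-3, 1, 2, 8, 8, 2]
Stage 1 (DELAY): [0, -3, 1, 2, 8, 8] = [0, -3, 1, 2, 8, 8] -> [0, -3, 1, 2, 8, 8]
Stage 2 (SUM): sum[0..0]=0, sum[0..1]=-3, sum[0..2]=-2, sum[0..3]=0, sum[0..4]=8, sum[0..5]=16 -> [0, -3, -2, 0, 8, 16]
Stage 3 (CLIP -9 8): clip(0,-9,8)=0, clip(-3,-9,8)=-3, clip(-2,-9,8)=-2, clip(0,-9,8)=0, clip(8,-9,8)=8, clip(16,-9,8)=8 -> [0, -3, -2, 0, 8, 8]

Answer: 0 -3 -2 0 8 8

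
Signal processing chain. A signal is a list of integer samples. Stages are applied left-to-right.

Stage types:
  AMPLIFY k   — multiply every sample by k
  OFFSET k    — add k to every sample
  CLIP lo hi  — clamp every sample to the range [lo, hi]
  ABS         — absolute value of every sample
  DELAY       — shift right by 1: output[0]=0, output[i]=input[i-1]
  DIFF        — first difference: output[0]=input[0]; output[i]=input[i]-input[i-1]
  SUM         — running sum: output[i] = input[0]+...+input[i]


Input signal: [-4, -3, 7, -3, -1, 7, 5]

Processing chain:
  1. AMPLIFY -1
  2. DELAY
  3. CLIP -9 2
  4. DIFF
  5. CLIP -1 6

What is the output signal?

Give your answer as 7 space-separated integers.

Answer: 0 2 0 -1 6 -1 -1

Derivation:
Input: [-4, -3, 7, -3, -1, 7, 5]
Stage 1 (AMPLIFY -1): -4*-1=4, -3*-1=3, 7*-1=-7, -3*-1=3, -1*-1=1, 7*-1=-7, 5*-1=-5 -> [4, 3, -7, 3, 1, -7, -5]
Stage 2 (DELAY): [0, 4, 3, -7, 3, 1, -7] = [0, 4, 3, -7, 3, 1, -7] -> [0, 4, 3, -7, 3, 1, -7]
Stage 3 (CLIP -9 2): clip(0,-9,2)=0, clip(4,-9,2)=2, clip(3,-9,2)=2, clip(-7,-9,2)=-7, clip(3,-9,2)=2, clip(1,-9,2)=1, clip(-7,-9,2)=-7 -> [0, 2, 2, -7, 2, 1, -7]
Stage 4 (DIFF): s[0]=0, 2-0=2, 2-2=0, -7-2=-9, 2--7=9, 1-2=-1, -7-1=-8 -> [0, 2, 0, -9, 9, -1, -8]
Stage 5 (CLIP -1 6): clip(0,-1,6)=0, clip(2,-1,6)=2, clip(0,-1,6)=0, clip(-9,-1,6)=-1, clip(9,-1,6)=6, clip(-1,-1,6)=-1, clip(-8,-1,6)=-1 -> [0, 2, 0, -1, 6, -1, -1]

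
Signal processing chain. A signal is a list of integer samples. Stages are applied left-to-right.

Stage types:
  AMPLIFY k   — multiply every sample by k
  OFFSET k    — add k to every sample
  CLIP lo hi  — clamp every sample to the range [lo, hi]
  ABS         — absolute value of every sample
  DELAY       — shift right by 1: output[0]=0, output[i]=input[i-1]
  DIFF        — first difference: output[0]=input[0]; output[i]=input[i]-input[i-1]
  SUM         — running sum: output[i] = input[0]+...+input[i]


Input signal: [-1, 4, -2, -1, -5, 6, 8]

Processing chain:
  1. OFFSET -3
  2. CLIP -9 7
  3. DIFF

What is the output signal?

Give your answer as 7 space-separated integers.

Input: [-1, 4, -2, -1, -5, 6, 8]
Stage 1 (OFFSET -3): -1+-3=-4, 4+-3=1, -2+-3=-5, -1+-3=-4, -5+-3=-8, 6+-3=3, 8+-3=5 -> [-4, 1, -5, -4, -8, 3, 5]
Stage 2 (CLIP -9 7): clip(-4,-9,7)=-4, clip(1,-9,7)=1, clip(-5,-9,7)=-5, clip(-4,-9,7)=-4, clip(-8,-9,7)=-8, clip(3,-9,7)=3, clip(5,-9,7)=5 -> [-4, 1, -5, -4, -8, 3, 5]
Stage 3 (DIFF): s[0]=-4, 1--4=5, -5-1=-6, -4--5=1, -8--4=-4, 3--8=11, 5-3=2 -> [-4, 5, -6, 1, -4, 11, 2]

Answer: -4 5 -6 1 -4 11 2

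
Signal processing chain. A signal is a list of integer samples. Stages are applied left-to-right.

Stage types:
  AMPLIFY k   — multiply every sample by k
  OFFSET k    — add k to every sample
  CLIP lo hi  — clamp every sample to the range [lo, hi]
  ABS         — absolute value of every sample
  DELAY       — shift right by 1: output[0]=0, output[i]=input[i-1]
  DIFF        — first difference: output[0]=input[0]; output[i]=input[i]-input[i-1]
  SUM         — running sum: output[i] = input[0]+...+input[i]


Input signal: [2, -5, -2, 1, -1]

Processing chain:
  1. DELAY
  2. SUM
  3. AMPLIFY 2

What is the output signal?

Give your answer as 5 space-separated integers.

Input: [2, -5, -2, 1, -1]
Stage 1 (DELAY): [0, 2, -5, -2, 1] = [0, 2, -5, -2, 1] -> [0, 2, -5, -2, 1]
Stage 2 (SUM): sum[0..0]=0, sum[0..1]=2, sum[0..2]=-3, sum[0..3]=-5, sum[0..4]=-4 -> [0, 2, -3, -5, -4]
Stage 3 (AMPLIFY 2): 0*2=0, 2*2=4, -3*2=-6, -5*2=-10, -4*2=-8 -> [0, 4, -6, -10, -8]

Answer: 0 4 -6 -10 -8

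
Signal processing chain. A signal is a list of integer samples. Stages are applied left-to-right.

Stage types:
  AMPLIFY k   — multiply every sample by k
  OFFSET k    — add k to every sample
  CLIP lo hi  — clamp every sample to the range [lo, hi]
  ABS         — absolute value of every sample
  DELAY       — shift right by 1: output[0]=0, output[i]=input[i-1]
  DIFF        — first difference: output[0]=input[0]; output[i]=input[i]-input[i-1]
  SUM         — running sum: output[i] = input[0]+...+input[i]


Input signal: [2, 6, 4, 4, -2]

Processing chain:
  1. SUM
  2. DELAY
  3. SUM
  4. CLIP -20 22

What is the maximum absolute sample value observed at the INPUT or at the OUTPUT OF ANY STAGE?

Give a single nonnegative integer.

Answer: 38

Derivation:
Input: [2, 6, 4, 4, -2] (max |s|=6)
Stage 1 (SUM): sum[0..0]=2, sum[0..1]=8, sum[0..2]=12, sum[0..3]=16, sum[0..4]=14 -> [2, 8, 12, 16, 14] (max |s|=16)
Stage 2 (DELAY): [0, 2, 8, 12, 16] = [0, 2, 8, 12, 16] -> [0, 2, 8, 12, 16] (max |s|=16)
Stage 3 (SUM): sum[0..0]=0, sum[0..1]=2, sum[0..2]=10, sum[0..3]=22, sum[0..4]=38 -> [0, 2, 10, 22, 38] (max |s|=38)
Stage 4 (CLIP -20 22): clip(0,-20,22)=0, clip(2,-20,22)=2, clip(10,-20,22)=10, clip(22,-20,22)=22, clip(38,-20,22)=22 -> [0, 2, 10, 22, 22] (max |s|=22)
Overall max amplitude: 38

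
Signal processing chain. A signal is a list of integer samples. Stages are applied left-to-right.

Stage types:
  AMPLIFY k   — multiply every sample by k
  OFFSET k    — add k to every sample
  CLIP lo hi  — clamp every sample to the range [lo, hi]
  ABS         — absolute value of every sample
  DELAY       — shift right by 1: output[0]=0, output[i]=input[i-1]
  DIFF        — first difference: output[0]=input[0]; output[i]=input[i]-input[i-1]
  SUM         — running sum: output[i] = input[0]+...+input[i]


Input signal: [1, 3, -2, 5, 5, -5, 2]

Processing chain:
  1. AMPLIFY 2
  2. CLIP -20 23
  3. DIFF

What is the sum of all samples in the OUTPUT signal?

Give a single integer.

Answer: 4

Derivation:
Input: [1, 3, -2, 5, 5, -5, 2]
Stage 1 (AMPLIFY 2): 1*2=2, 3*2=6, -2*2=-4, 5*2=10, 5*2=10, -5*2=-10, 2*2=4 -> [2, 6, -4, 10, 10, -10, 4]
Stage 2 (CLIP -20 23): clip(2,-20,23)=2, clip(6,-20,23)=6, clip(-4,-20,23)=-4, clip(10,-20,23)=10, clip(10,-20,23)=10, clip(-10,-20,23)=-10, clip(4,-20,23)=4 -> [2, 6, -4, 10, 10, -10, 4]
Stage 3 (DIFF): s[0]=2, 6-2=4, -4-6=-10, 10--4=14, 10-10=0, -10-10=-20, 4--10=14 -> [2, 4, -10, 14, 0, -20, 14]
Output sum: 4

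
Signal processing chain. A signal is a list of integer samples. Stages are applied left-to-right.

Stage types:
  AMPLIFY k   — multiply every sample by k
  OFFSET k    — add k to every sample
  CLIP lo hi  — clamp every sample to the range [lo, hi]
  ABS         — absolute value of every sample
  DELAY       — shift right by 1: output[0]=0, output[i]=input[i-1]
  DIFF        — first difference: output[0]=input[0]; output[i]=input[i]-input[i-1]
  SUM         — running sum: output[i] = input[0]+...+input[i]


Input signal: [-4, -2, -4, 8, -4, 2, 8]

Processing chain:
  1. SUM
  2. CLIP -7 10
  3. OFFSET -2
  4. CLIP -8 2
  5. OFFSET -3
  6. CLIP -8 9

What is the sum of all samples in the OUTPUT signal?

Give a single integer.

Input: [-4, -2, -4, 8, -4, 2, 8]
Stage 1 (SUM): sum[0..0]=-4, sum[0..1]=-6, sum[0..2]=-10, sum[0..3]=-2, sum[0..4]=-6, sum[0..5]=-4, sum[0..6]=4 -> [-4, -6, -10, -2, -6, -4, 4]
Stage 2 (CLIP -7 10): clip(-4,-7,10)=-4, clip(-6,-7,10)=-6, clip(-10,-7,10)=-7, clip(-2,-7,10)=-2, clip(-6,-7,10)=-6, clip(-4,-7,10)=-4, clip(4,-7,10)=4 -> [-4, -6, -7, -2, -6, -4, 4]
Stage 3 (OFFSET -2): -4+-2=-6, -6+-2=-8, -7+-2=-9, -2+-2=-4, -6+-2=-8, -4+-2=-6, 4+-2=2 -> [-6, -8, -9, -4, -8, -6, 2]
Stage 4 (CLIP -8 2): clip(-6,-8,2)=-6, clip(-8,-8,2)=-8, clip(-9,-8,2)=-8, clip(-4,-8,2)=-4, clip(-8,-8,2)=-8, clip(-6,-8,2)=-6, clip(2,-8,2)=2 -> [-6, -8, -8, -4, -8, -6, 2]
Stage 5 (OFFSET -3): -6+-3=-9, -8+-3=-11, -8+-3=-11, -4+-3=-7, -8+-3=-11, -6+-3=-9, 2+-3=-1 -> [-9, -11, -11, -7, -11, -9, -1]
Stage 6 (CLIP -8 9): clip(-9,-8,9)=-8, clip(-11,-8,9)=-8, clip(-11,-8,9)=-8, clip(-7,-8,9)=-7, clip(-11,-8,9)=-8, clip(-9,-8,9)=-8, clip(-1,-8,9)=-1 -> [-8, -8, -8, -7, -8, -8, -1]
Output sum: -48

Answer: -48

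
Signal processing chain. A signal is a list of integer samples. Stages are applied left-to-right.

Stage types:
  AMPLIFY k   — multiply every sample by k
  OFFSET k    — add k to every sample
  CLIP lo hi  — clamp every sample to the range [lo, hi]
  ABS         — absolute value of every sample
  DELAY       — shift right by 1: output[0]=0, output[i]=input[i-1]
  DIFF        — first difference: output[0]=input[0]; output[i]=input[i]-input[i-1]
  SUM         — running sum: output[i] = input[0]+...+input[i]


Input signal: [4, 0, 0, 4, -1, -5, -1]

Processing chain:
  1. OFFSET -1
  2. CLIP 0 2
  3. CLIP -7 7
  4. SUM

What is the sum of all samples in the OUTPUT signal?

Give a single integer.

Input: [4, 0, 0, 4, -1, -5, -1]
Stage 1 (OFFSET -1): 4+-1=3, 0+-1=-1, 0+-1=-1, 4+-1=3, -1+-1=-2, -5+-1=-6, -1+-1=-2 -> [3, -1, -1, 3, -2, -6, -2]
Stage 2 (CLIP 0 2): clip(3,0,2)=2, clip(-1,0,2)=0, clip(-1,0,2)=0, clip(3,0,2)=2, clip(-2,0,2)=0, clip(-6,0,2)=0, clip(-2,0,2)=0 -> [2, 0, 0, 2, 0, 0, 0]
Stage 3 (CLIP -7 7): clip(2,-7,7)=2, clip(0,-7,7)=0, clip(0,-7,7)=0, clip(2,-7,7)=2, clip(0,-7,7)=0, clip(0,-7,7)=0, clip(0,-7,7)=0 -> [2, 0, 0, 2, 0, 0, 0]
Stage 4 (SUM): sum[0..0]=2, sum[0..1]=2, sum[0..2]=2, sum[0..3]=4, sum[0..4]=4, sum[0..5]=4, sum[0..6]=4 -> [2, 2, 2, 4, 4, 4, 4]
Output sum: 22

Answer: 22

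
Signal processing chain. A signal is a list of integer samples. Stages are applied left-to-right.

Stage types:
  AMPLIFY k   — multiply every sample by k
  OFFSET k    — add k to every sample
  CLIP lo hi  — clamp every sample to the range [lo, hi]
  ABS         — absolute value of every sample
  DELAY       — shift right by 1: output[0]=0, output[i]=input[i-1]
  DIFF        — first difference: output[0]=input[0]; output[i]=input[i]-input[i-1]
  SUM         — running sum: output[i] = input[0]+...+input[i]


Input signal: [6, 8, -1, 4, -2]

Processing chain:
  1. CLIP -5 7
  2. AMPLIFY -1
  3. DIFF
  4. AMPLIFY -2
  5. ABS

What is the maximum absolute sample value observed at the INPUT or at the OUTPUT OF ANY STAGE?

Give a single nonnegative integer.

Input: [6, 8, -1, 4, -2] (max |s|=8)
Stage 1 (CLIP -5 7): clip(6,-5,7)=6, clip(8,-5,7)=7, clip(-1,-5,7)=-1, clip(4,-5,7)=4, clip(-2,-5,7)=-2 -> [6, 7, -1, 4, -2] (max |s|=7)
Stage 2 (AMPLIFY -1): 6*-1=-6, 7*-1=-7, -1*-1=1, 4*-1=-4, -2*-1=2 -> [-6, -7, 1, -4, 2] (max |s|=7)
Stage 3 (DIFF): s[0]=-6, -7--6=-1, 1--7=8, -4-1=-5, 2--4=6 -> [-6, -1, 8, -5, 6] (max |s|=8)
Stage 4 (AMPLIFY -2): -6*-2=12, -1*-2=2, 8*-2=-16, -5*-2=10, 6*-2=-12 -> [12, 2, -16, 10, -12] (max |s|=16)
Stage 5 (ABS): |12|=12, |2|=2, |-16|=16, |10|=10, |-12|=12 -> [12, 2, 16, 10, 12] (max |s|=16)
Overall max amplitude: 16

Answer: 16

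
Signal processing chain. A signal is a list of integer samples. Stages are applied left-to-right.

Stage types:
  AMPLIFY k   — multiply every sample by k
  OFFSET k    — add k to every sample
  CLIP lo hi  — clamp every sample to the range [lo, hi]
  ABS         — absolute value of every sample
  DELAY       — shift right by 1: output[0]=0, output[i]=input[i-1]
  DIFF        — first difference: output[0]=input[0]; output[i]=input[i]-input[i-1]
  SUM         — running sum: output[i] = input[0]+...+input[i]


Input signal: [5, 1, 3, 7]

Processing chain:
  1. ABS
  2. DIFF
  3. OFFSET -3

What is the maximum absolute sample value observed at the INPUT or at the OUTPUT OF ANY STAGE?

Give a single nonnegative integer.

Input: [5, 1, 3, 7] (max |s|=7)
Stage 1 (ABS): |5|=5, |1|=1, |3|=3, |7|=7 -> [5, 1, 3, 7] (max |s|=7)
Stage 2 (DIFF): s[0]=5, 1-5=-4, 3-1=2, 7-3=4 -> [5, -4, 2, 4] (max |s|=5)
Stage 3 (OFFSET -3): 5+-3=2, -4+-3=-7, 2+-3=-1, 4+-3=1 -> [2, -7, -1, 1] (max |s|=7)
Overall max amplitude: 7

Answer: 7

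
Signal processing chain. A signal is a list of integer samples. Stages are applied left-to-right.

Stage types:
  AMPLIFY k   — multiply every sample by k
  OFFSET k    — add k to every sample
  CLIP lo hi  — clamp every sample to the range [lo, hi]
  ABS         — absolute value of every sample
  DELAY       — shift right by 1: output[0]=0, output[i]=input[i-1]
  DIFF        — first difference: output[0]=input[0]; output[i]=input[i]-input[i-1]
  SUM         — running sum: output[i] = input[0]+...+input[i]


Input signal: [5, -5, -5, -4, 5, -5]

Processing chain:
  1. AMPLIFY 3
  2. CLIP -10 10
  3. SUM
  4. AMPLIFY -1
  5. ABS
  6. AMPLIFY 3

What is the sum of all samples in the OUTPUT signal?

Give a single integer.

Answer: 210

Derivation:
Input: [5, -5, -5, -4, 5, -5]
Stage 1 (AMPLIFY 3): 5*3=15, -5*3=-15, -5*3=-15, -4*3=-12, 5*3=15, -5*3=-15 -> [15, -15, -15, -12, 15, -15]
Stage 2 (CLIP -10 10): clip(15,-10,10)=10, clip(-15,-10,10)=-10, clip(-15,-10,10)=-10, clip(-12,-10,10)=-10, clip(15,-10,10)=10, clip(-15,-10,10)=-10 -> [10, -10, -10, -10, 10, -10]
Stage 3 (SUM): sum[0..0]=10, sum[0..1]=0, sum[0..2]=-10, sum[0..3]=-20, sum[0..4]=-10, sum[0..5]=-20 -> [10, 0, -10, -20, -10, -20]
Stage 4 (AMPLIFY -1): 10*-1=-10, 0*-1=0, -10*-1=10, -20*-1=20, -10*-1=10, -20*-1=20 -> [-10, 0, 10, 20, 10, 20]
Stage 5 (ABS): |-10|=10, |0|=0, |10|=10, |20|=20, |10|=10, |20|=20 -> [10, 0, 10, 20, 10, 20]
Stage 6 (AMPLIFY 3): 10*3=30, 0*3=0, 10*3=30, 20*3=60, 10*3=30, 20*3=60 -> [30, 0, 30, 60, 30, 60]
Output sum: 210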